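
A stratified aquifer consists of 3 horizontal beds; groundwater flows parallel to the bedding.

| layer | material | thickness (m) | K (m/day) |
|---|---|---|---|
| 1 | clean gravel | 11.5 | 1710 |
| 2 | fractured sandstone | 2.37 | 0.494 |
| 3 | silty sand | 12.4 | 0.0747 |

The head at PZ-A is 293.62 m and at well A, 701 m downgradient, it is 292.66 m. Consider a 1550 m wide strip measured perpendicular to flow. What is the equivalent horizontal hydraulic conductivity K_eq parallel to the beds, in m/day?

749

Flow is parallel to layering, so each bed carries its own Darcy discharge and the transmissivities add.
Σ(K_i·b_i) = 1710×11.5 + 0.494×2.37 + 0.0747×12.4 = 19667 m²/day.
Total thickness b = 26.27 m, so K_eq = Σ(K_i·b_i)/b = 748.7 m/day.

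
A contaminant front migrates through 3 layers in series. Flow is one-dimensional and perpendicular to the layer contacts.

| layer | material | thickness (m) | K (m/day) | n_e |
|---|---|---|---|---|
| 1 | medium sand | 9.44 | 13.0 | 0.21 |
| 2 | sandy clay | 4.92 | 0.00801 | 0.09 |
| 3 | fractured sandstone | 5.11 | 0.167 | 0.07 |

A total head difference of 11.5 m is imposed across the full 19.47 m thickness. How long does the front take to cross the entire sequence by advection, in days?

With flow normal to the layers, continuity requires the same specific discharge q through every layer.
Σ(b_i/K_i) = 9.44/13.0 + 4.92/0.00801 + 5.11/0.167 = 645.6 d.
q = Δh / Σ(b_i/K_i) = 11.5 / 645.6 = 0.01781 m/day.
In each layer the seepage velocity is v_i = q/n_i, so the layer transit time is t_i = b_i·n_i / q:
  layer 1 (medium sand): t_1 = 9.44 × 0.21 / 0.01781 = 111.3 d
  layer 2 (sandy clay): t_2 = 4.92 × 0.09 / 0.01781 = 24.86 d
  layer 3 (fractured sandstone): t_3 = 5.11 × 0.07 / 0.01781 = 20.08 d
Total t = Σ t_i = 156.2 days.

156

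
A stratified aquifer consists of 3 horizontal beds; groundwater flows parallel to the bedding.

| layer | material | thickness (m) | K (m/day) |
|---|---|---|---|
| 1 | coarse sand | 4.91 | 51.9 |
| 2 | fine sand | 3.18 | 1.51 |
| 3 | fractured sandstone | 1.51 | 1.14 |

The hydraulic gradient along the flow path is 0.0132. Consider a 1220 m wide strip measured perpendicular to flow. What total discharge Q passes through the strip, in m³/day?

Flow is parallel to layering, so each bed carries its own Darcy discharge and the transmissivities add.
Σ(K_i·b_i) = 51.9×4.91 + 1.51×3.18 + 1.14×1.51 = 261.4 m²/day.
Hydraulic gradient i = 0.0132.
Q = Σ(K_i·b_i) · W · i = 261.4 × 1220 × 0.01320 = 4209 m³/day.

4210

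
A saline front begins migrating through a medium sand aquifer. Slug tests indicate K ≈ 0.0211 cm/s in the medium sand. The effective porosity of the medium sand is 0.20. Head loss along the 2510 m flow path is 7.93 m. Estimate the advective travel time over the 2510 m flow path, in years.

23.9

Convert K: 0.0211 cm/s × 864 = 18.23 m/day.
Hydraulic gradient i = Δh / L = 7.93 / 2510 = 0.003159.
Darcy flux q = K · i = 18.23 × 0.003159 = 0.05760 m/day.
Seepage velocity v = q / n_e = 0.05760 / 0.20 = 0.2880 m/day.
Travel time t = L / v = 2510 / 0.2880 = 8716 days = 23.86 years.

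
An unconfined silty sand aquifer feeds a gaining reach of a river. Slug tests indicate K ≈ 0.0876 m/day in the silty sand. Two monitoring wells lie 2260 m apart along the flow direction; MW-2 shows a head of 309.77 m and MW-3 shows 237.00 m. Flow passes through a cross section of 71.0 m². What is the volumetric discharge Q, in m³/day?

Hydraulic gradient i = (309.77 − 237.00) / 2260 = 72.77 / 2260 = 0.03220.
Darcy's law: Q = K · A · i = 0.08760 × 71.00 × 0.03220 = 0.2003 m³/day.

0.200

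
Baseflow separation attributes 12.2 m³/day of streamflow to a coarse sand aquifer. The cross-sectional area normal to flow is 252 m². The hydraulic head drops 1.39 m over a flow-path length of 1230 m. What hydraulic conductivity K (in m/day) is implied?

Hydraulic gradient i = Δh / L = 1.39 / 1230 = 0.001130.
From Q = K·A·i, K = Q / (A·i) = 12.2 / (252.0 × 0.001130) = 42.84 m/day.

42.8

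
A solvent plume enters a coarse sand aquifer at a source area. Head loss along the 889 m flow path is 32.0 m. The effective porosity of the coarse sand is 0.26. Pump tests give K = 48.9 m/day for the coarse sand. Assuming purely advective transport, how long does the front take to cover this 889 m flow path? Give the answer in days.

131

Hydraulic gradient i = Δh / L = 32.0 / 889 = 0.03600.
Darcy flux q = K · i = 48.90 × 0.03600 = 1.760 m/day.
Seepage velocity v = q / n_e = 1.760 / 0.26 = 6.770 m/day.
Travel time t = L / v = 889 / 6.770 = 131.3 days.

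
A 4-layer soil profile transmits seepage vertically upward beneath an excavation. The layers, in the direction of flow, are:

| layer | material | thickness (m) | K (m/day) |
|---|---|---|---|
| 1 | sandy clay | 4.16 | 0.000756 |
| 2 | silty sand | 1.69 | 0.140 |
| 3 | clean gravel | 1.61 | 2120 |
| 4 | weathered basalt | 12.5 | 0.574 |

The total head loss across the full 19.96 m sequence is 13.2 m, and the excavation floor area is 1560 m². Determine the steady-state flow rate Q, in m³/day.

Flow is perpendicular to layering, so the layers act in series and the equivalent K is the thickness-weighted harmonic mean.
Total thickness L = 4.16 + 1.69 + 1.61 + 12.5 = 19.96 m.
Σ(b_i/K_i) = 4.16/0.000756 + 1.69/0.140 + 1.61/2120 + 12.5/0.574 = 5536 d.
K_eq = L / Σ(b_i/K_i) = 19.96 / 5536 = 0.003605 m/day.
Q = K_eq · A · (Δh/L) = 0.003605 × 1560 × (13.2/19.96) = 3.719 m³/day.

3.72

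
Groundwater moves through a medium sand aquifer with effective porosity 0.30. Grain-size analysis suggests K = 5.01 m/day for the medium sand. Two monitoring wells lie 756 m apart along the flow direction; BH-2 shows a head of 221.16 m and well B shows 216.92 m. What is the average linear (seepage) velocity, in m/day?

0.0937

Hydraulic gradient i = (221.16 − 216.92) / 756 = 4.24 / 756 = 0.005608.
Darcy flux q = K · i = 5.010 × 0.005608 = 0.02810 m/day.
Seepage velocity v = q / n_e = 0.02810 / 0.30 = 0.09366 m/day.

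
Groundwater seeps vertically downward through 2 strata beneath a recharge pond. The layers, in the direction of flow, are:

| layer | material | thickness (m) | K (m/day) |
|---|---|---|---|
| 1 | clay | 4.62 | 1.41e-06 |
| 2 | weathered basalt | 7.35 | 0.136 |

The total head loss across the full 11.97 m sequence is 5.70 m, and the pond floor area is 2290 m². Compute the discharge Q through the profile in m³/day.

0.00398

Flow is perpendicular to layering, so the layers act in series and the equivalent K is the thickness-weighted harmonic mean.
Total thickness L = 4.62 + 7.35 = 11.97 m.
Σ(b_i/K_i) = 4.62/1.41e-06 + 7.35/0.136 = 3.277e+06 d.
K_eq = L / Σ(b_i/K_i) = 11.97 / 3.277e+06 = 3.653e-06 m/day.
Q = K_eq · A · (Δh/L) = 3.653e-06 × 2290 × (5.70/11.97) = 0.003984 m³/day.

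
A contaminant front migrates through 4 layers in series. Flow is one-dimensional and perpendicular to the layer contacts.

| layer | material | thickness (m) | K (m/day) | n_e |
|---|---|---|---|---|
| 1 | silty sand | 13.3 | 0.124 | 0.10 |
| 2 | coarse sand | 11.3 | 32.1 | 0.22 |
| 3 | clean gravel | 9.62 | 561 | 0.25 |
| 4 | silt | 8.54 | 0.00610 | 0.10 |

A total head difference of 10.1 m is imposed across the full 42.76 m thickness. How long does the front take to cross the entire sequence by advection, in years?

2.89

With flow normal to the layers, continuity requires the same specific discharge q through every layer.
Σ(b_i/K_i) = 13.3/0.124 + 11.3/32.1 + 9.62/561 + 8.54/0.00610 = 1508 d.
q = Δh / Σ(b_i/K_i) = 10.1 / 1508 = 0.006699 m/day.
In each layer the seepage velocity is v_i = q/n_i, so the layer transit time is t_i = b_i·n_i / q:
  layer 1 (silty sand): t_1 = 13.3 × 0.10 / 0.006699 = 198.5 d
  layer 2 (coarse sand): t_2 = 11.3 × 0.22 / 0.006699 = 371.1 d
  layer 3 (clean gravel): t_3 = 9.62 × 0.25 / 0.006699 = 359.0 d
  layer 4 (silt): t_4 = 8.54 × 0.10 / 0.006699 = 127.5 d
Total t = Σ t_i = 1056 days = 2.891 years.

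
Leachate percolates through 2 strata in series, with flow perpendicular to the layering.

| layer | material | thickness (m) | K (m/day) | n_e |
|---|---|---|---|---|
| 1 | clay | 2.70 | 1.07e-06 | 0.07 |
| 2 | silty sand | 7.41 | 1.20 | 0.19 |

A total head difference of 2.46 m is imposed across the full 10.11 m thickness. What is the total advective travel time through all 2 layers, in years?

With flow normal to the layers, continuity requires the same specific discharge q through every layer.
Σ(b_i/K_i) = 2.70/1.07e-06 + 7.41/1.20 = 2.523e+06 d.
q = Δh / Σ(b_i/K_i) = 2.46 / 2.523e+06 = 9.749e-07 m/day.
In each layer the seepage velocity is v_i = q/n_i, so the layer transit time is t_i = b_i·n_i / q:
  layer 1 (clay): t_1 = 2.70 × 0.07 / 9.749e-07 = 1.939e+05 d
  layer 2 (silty sand): t_2 = 7.41 × 0.19 / 9.749e-07 = 1.444e+06 d
Total t = Σ t_i = 1.638e+06 days = 4485 years.

4480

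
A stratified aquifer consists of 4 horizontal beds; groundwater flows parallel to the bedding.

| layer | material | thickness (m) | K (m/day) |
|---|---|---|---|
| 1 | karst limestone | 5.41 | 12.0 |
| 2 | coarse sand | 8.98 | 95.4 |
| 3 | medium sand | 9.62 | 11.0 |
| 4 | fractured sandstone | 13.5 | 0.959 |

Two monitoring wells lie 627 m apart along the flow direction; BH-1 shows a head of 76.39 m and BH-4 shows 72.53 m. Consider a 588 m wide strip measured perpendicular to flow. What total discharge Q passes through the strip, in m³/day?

3770

Flow is parallel to layering, so each bed carries its own Darcy discharge and the transmissivities add.
Σ(K_i·b_i) = 12.0×5.41 + 95.4×8.98 + 11.0×9.62 + 0.959×13.5 = 1040 m²/day.
Hydraulic gradient i = (76.39 − 72.53) / 627 = 3.86 / 627 = 0.006156.
Q = Σ(K_i·b_i) · W · i = 1040 × 588 × 0.006156 = 3766 m³/day.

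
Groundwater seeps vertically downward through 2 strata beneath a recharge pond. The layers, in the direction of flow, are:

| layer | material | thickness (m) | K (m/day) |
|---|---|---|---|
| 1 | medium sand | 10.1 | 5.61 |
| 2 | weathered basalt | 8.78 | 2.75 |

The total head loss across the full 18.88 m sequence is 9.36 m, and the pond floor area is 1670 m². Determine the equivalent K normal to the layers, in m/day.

3.78

Flow is perpendicular to layering, so the layers act in series and the equivalent K is the thickness-weighted harmonic mean.
Total thickness L = 10.1 + 8.78 = 18.88 m.
Σ(b_i/K_i) = 10.1/5.61 + 8.78/2.75 = 4.993 d.
K_eq = L / Σ(b_i/K_i) = 18.88 / 4.993 = 3.781 m/day.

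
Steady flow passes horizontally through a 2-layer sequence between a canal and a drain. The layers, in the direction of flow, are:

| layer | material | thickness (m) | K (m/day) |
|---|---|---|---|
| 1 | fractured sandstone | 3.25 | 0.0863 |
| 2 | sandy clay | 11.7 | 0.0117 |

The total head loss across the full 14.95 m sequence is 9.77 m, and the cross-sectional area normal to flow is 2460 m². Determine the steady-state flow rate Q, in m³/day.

Flow is perpendicular to layering, so the layers act in series and the equivalent K is the thickness-weighted harmonic mean.
Total thickness L = 3.25 + 11.7 = 14.95 m.
Σ(b_i/K_i) = 3.25/0.0863 + 11.7/0.0117 = 1038 d.
K_eq = L / Σ(b_i/K_i) = 14.95 / 1038 = 0.01441 m/day.
Q = K_eq · A · (Δh/L) = 0.01441 × 2460 × (9.77/14.95) = 23.16 m³/day.

23.2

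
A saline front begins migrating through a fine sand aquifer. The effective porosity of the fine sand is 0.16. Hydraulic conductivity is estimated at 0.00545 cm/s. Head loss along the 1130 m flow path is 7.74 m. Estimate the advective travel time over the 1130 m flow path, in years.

Convert K: 0.00545 cm/s × 864 = 4.709 m/day.
Hydraulic gradient i = Δh / L = 7.74 / 1130 = 0.006850.
Darcy flux q = K · i = 4.709 × 0.006850 = 0.03225 m/day.
Seepage velocity v = q / n_e = 0.03225 / 0.16 = 0.2016 m/day.
Travel time t = L / v = 1130 / 0.2016 = 5606 days = 15.35 years.

15.3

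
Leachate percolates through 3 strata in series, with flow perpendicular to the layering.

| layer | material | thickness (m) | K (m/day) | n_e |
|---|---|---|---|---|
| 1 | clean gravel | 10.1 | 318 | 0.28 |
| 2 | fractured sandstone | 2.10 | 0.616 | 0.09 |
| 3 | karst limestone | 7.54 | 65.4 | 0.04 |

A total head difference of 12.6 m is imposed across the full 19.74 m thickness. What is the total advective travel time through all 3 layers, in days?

With flow normal to the layers, continuity requires the same specific discharge q through every layer.
Σ(b_i/K_i) = 10.1/318 + 2.10/0.616 + 7.54/65.4 = 3.556 d.
q = Δh / Σ(b_i/K_i) = 12.6 / 3.556 = 3.543 m/day.
In each layer the seepage velocity is v_i = q/n_i, so the layer transit time is t_i = b_i·n_i / q:
  layer 1 (clean gravel): t_1 = 10.1 × 0.28 / 3.543 = 0.7982 d
  layer 2 (fractured sandstone): t_2 = 2.10 × 0.09 / 3.543 = 0.05334 d
  layer 3 (karst limestone): t_3 = 7.54 × 0.04 / 3.543 = 0.08512 d
Total t = Σ t_i = 0.9366 days.

0.937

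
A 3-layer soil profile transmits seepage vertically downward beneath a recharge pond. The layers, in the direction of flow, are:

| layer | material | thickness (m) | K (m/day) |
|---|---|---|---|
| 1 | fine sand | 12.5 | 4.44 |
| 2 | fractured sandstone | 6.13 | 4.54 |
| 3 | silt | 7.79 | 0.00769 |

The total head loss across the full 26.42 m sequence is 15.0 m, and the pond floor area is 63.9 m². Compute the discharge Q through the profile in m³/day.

0.942

Flow is perpendicular to layering, so the layers act in series and the equivalent K is the thickness-weighted harmonic mean.
Total thickness L = 12.5 + 6.13 + 7.79 = 26.42 m.
Σ(b_i/K_i) = 12.5/4.44 + 6.13/4.54 + 7.79/0.00769 = 1017 d.
K_eq = L / Σ(b_i/K_i) = 26.42 / 1017 = 0.02597 m/day.
Q = K_eq · A · (Δh/L) = 0.02597 × 63.9 × (15.0/26.42) = 0.9423 m³/day.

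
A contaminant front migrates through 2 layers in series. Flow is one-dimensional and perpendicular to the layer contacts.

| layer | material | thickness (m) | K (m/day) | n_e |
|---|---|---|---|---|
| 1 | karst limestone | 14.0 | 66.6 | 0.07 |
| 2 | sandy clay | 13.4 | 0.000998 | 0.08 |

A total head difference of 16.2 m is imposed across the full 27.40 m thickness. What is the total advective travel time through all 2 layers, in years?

4.66

With flow normal to the layers, continuity requires the same specific discharge q through every layer.
Σ(b_i/K_i) = 14.0/66.6 + 13.4/0.000998 = 13427 d.
q = Δh / Σ(b_i/K_i) = 16.2 / 13427 = 0.001207 m/day.
In each layer the seepage velocity is v_i = q/n_i, so the layer transit time is t_i = b_i·n_i / q:
  layer 1 (karst limestone): t_1 = 14.0 × 0.07 / 0.001207 = 812.3 d
  layer 2 (sandy clay): t_2 = 13.4 × 0.08 / 0.001207 = 888.5 d
Total t = Σ t_i = 1701 days = 4.656 years.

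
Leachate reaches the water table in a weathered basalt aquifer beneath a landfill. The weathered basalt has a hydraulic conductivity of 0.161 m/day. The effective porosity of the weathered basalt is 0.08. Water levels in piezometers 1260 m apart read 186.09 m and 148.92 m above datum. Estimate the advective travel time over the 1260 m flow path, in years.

58.1

Hydraulic gradient i = (186.09 − 148.92) / 1260 = 37.17 / 1260 = 0.02950.
Darcy flux q = K · i = 0.1610 × 0.02950 = 0.004750 m/day.
Seepage velocity v = q / n_e = 0.004750 / 0.08 = 0.05937 m/day.
Travel time t = L / v = 1260 / 0.05937 = 21223 days = 58.11 years.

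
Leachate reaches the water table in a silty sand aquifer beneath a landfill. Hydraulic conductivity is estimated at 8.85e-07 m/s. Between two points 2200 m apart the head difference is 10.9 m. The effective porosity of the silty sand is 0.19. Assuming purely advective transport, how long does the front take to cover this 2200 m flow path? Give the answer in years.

Convert K: 8.85e-07 m/s × 86400 = 0.07646 m/day.
Hydraulic gradient i = Δh / L = 10.9 / 2200 = 0.004955.
Darcy flux q = K · i = 0.07646 × 0.004955 = 0.0003788 m/day.
Seepage velocity v = q / n_e = 0.0003788 / 0.19 = 0.001994 m/day.
Travel time t = L / v = 2200 / 0.001994 = 1.103e+06 days = 3021 years.

3020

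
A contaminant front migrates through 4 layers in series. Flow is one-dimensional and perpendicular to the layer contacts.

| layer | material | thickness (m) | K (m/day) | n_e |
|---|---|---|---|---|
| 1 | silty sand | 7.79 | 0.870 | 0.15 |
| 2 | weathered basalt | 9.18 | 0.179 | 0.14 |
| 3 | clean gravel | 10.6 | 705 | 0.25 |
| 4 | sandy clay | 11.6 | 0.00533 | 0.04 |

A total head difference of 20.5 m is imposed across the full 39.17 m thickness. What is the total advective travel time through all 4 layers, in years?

1.66

With flow normal to the layers, continuity requires the same specific discharge q through every layer.
Σ(b_i/K_i) = 7.79/0.870 + 9.18/0.179 + 10.6/705 + 11.6/0.00533 = 2237 d.
q = Δh / Σ(b_i/K_i) = 20.5 / 2237 = 0.009166 m/day.
In each layer the seepage velocity is v_i = q/n_i, so the layer transit time is t_i = b_i·n_i / q:
  layer 1 (silty sand): t_1 = 7.79 × 0.15 / 0.009166 = 127.5 d
  layer 2 (weathered basalt): t_2 = 9.18 × 0.14 / 0.009166 = 140.2 d
  layer 3 (clean gravel): t_3 = 10.6 × 0.25 / 0.009166 = 289.1 d
  layer 4 (sandy clay): t_4 = 11.6 × 0.04 / 0.009166 = 50.62 d
Total t = Σ t_i = 607.5 days = 1.663 years.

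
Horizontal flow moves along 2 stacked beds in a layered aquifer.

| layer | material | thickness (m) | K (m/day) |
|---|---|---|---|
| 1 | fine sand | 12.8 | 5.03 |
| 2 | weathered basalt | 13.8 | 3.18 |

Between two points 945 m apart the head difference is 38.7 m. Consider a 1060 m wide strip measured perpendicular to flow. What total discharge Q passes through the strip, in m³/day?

Flow is parallel to layering, so each bed carries its own Darcy discharge and the transmissivities add.
Σ(K_i·b_i) = 5.03×12.8 + 3.18×13.8 = 108.3 m²/day.
Hydraulic gradient i = Δh / L = 38.7 / 945 = 0.04095.
Q = Σ(K_i·b_i) · W · i = 108.3 × 1060 × 0.04095 = 4700 m³/day.

4700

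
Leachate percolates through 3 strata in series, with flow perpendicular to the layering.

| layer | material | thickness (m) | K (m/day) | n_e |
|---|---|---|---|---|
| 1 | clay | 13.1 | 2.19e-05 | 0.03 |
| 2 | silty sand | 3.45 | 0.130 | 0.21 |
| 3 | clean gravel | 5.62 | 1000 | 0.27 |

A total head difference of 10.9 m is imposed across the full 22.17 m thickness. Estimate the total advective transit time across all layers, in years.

396

With flow normal to the layers, continuity requires the same specific discharge q through every layer.
Σ(b_i/K_i) = 13.1/2.19e-05 + 3.45/0.130 + 5.62/1000 = 5.982e+05 d.
q = Δh / Σ(b_i/K_i) = 10.9 / 5.982e+05 = 1.822e-05 m/day.
In each layer the seepage velocity is v_i = q/n_i, so the layer transit time is t_i = b_i·n_i / q:
  layer 1 (clay): t_1 = 13.1 × 0.03 / 1.822e-05 = 21568 d
  layer 2 (silty sand): t_2 = 3.45 × 0.21 / 1.822e-05 = 39761 d
  layer 3 (clean gravel): t_3 = 5.62 × 0.27 / 1.822e-05 = 83276 d
Total t = Σ t_i = 1.446e+05 days = 395.9 years.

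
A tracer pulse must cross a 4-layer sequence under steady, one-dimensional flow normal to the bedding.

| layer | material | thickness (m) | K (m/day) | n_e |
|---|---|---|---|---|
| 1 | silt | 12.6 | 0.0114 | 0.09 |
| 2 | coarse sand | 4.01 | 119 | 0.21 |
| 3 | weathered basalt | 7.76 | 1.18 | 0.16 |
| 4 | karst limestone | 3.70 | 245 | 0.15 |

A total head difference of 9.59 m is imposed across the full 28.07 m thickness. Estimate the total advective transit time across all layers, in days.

With flow normal to the layers, continuity requires the same specific discharge q through every layer.
Σ(b_i/K_i) = 12.6/0.0114 + 4.01/119 + 7.76/1.18 + 3.70/245 = 1112 d.
q = Δh / Σ(b_i/K_i) = 9.59 / 1112 = 0.008625 m/day.
In each layer the seepage velocity is v_i = q/n_i, so the layer transit time is t_i = b_i·n_i / q:
  layer 1 (silt): t_1 = 12.6 × 0.09 / 0.008625 = 131.5 d
  layer 2 (coarse sand): t_2 = 4.01 × 0.21 / 0.008625 = 97.64 d
  layer 3 (weathered basalt): t_3 = 7.76 × 0.16 / 0.008625 = 144.0 d
  layer 4 (karst limestone): t_4 = 3.70 × 0.15 / 0.008625 = 64.35 d
Total t = Σ t_i = 437.4 days.

437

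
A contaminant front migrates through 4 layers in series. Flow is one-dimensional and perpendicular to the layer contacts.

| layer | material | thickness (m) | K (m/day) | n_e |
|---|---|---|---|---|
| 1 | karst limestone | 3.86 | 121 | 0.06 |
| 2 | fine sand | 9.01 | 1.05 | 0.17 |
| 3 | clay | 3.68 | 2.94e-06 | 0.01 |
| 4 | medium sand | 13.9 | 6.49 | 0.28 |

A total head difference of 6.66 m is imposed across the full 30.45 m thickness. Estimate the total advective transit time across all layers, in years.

2930

With flow normal to the layers, continuity requires the same specific discharge q through every layer.
Σ(b_i/K_i) = 3.86/121 + 9.01/1.05 + 3.68/2.94e-06 + 13.9/6.49 = 1.252e+06 d.
q = Δh / Σ(b_i/K_i) = 6.66 / 1.252e+06 = 5.321e-06 m/day.
In each layer the seepage velocity is v_i = q/n_i, so the layer transit time is t_i = b_i·n_i / q:
  layer 1 (karst limestone): t_1 = 3.86 × 0.06 / 5.321e-06 = 43528 d
  layer 2 (fine sand): t_2 = 9.01 × 0.17 / 5.321e-06 = 2.879e+05 d
  layer 3 (clay): t_3 = 3.68 × 0.01 / 5.321e-06 = 6916 d
  layer 4 (medium sand): t_4 = 13.9 × 0.28 / 5.321e-06 = 7.315e+05 d
Total t = Σ t_i = 1.070e+06 days = 2929 years.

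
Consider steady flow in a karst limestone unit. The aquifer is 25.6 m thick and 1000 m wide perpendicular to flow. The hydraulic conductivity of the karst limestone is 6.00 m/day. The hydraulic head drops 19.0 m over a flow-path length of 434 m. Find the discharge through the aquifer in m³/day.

Cross-sectional area A = 1000 × 25.6 = 25600 m².
Hydraulic gradient i = Δh / L = 19.0 / 434 = 0.04378.
Darcy's law: Q = K · A · i = 6.000 × 25600 × 0.04378 = 6724 m³/day.

6720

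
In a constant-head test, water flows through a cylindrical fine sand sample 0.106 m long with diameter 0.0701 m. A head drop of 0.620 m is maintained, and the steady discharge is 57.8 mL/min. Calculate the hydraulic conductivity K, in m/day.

Cross-sectional area A = π·(d/2)² = π × (0.0701/2)² = 0.003859 m².
Convert discharge: 57.8 mL/min = 9.633e-07 m³/s.
Darcy's law rearranged: K = Q·L / (A·Δh) = 9.633e-07 × 0.106 / (0.003859 × 0.620) = 4.267e-05 m/s = 3.687 m/day.

3.69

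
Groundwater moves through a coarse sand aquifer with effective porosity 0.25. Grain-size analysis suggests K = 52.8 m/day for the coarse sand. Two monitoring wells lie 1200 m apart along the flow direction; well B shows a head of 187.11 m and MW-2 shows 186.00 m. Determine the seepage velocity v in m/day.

Hydraulic gradient i = (187.11 − 186.00) / 1200 = 1.11 / 1200 = 0.0009250.
Darcy flux q = K · i = 52.80 × 0.0009250 = 0.04884 m/day.
Seepage velocity v = q / n_e = 0.04884 / 0.25 = 0.1954 m/day.

0.195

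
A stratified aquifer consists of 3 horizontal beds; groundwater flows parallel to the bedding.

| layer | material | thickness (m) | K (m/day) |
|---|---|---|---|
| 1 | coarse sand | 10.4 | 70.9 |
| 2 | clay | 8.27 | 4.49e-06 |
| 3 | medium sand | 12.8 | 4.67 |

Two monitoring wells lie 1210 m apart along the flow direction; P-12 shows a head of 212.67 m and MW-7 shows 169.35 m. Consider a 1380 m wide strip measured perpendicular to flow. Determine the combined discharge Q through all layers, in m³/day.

39400

Flow is parallel to layering, so each bed carries its own Darcy discharge and the transmissivities add.
Σ(K_i·b_i) = 70.9×10.4 + 4.49e-06×8.27 + 4.67×12.8 = 797.1 m²/day.
Hydraulic gradient i = (212.67 − 169.35) / 1210 = 43.32 / 1210 = 0.03580.
Q = Σ(K_i·b_i) · W · i = 797.1 × 1380 × 0.03580 = 39384 m³/day.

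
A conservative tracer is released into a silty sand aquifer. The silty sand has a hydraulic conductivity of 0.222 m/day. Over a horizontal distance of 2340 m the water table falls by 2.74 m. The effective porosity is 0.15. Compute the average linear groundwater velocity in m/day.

0.00173

Hydraulic gradient i = Δh / L = 2.74 / 2340 = 0.001171.
Darcy flux q = K · i = 0.2220 × 0.001171 = 0.0002599 m/day.
Seepage velocity v = q / n_e = 0.0002599 / 0.15 = 0.001733 m/day.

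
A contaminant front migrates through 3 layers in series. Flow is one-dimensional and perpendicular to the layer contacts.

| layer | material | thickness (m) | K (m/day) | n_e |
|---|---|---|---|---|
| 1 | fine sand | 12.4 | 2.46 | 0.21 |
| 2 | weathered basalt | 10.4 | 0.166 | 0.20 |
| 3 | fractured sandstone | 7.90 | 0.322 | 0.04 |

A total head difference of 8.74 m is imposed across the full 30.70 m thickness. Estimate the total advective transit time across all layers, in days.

With flow normal to the layers, continuity requires the same specific discharge q through every layer.
Σ(b_i/K_i) = 12.4/2.46 + 10.4/0.166 + 7.90/0.322 = 92.23 d.
q = Δh / Σ(b_i/K_i) = 8.74 / 92.23 = 0.09477 m/day.
In each layer the seepage velocity is v_i = q/n_i, so the layer transit time is t_i = b_i·n_i / q:
  layer 1 (fine sand): t_1 = 12.4 × 0.21 / 0.09477 = 27.48 d
  layer 2 (weathered basalt): t_2 = 10.4 × 0.20 / 0.09477 = 21.95 d
  layer 3 (fractured sandstone): t_3 = 7.90 × 0.04 / 0.09477 = 3.334 d
Total t = Σ t_i = 52.76 days.

52.8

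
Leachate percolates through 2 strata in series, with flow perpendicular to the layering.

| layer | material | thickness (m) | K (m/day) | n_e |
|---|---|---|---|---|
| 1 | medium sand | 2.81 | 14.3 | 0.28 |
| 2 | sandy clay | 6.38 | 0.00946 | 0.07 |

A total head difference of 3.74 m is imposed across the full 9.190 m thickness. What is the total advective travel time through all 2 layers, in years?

0.609

With flow normal to the layers, continuity requires the same specific discharge q through every layer.
Σ(b_i/K_i) = 2.81/14.3 + 6.38/0.00946 = 674.6 d.
q = Δh / Σ(b_i/K_i) = 3.74 / 674.6 = 0.005544 m/day.
In each layer the seepage velocity is v_i = q/n_i, so the layer transit time is t_i = b_i·n_i / q:
  layer 1 (medium sand): t_1 = 2.81 × 0.28 / 0.005544 = 141.9 d
  layer 2 (sandy clay): t_2 = 6.38 × 0.07 / 0.005544 = 80.56 d
Total t = Σ t_i = 222.5 days = 0.6091 years.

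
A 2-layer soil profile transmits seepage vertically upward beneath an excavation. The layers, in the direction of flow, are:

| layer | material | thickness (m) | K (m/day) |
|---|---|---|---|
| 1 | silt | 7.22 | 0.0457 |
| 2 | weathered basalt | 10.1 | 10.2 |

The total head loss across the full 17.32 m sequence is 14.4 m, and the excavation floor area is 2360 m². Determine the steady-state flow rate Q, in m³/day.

Flow is perpendicular to layering, so the layers act in series and the equivalent K is the thickness-weighted harmonic mean.
Total thickness L = 7.22 + 10.1 = 17.32 m.
Σ(b_i/K_i) = 7.22/0.0457 + 10.1/10.2 = 159.0 d.
K_eq = L / Σ(b_i/K_i) = 17.32 / 159.0 = 0.1089 m/day.
Q = K_eq · A · (Δh/L) = 0.1089 × 2360 × (14.4/17.32) = 213.8 m³/day.

214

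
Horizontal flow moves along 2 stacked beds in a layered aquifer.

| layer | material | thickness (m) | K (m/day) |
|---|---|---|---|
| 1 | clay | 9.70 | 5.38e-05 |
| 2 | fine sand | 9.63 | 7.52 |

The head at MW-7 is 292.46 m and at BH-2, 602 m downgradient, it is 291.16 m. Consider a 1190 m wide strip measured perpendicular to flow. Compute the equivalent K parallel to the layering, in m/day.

3.75

Flow is parallel to layering, so each bed carries its own Darcy discharge and the transmissivities add.
Σ(K_i·b_i) = 5.38e-05×9.70 + 7.52×9.63 = 72.42 m²/day.
Total thickness b = 19.33 m, so K_eq = Σ(K_i·b_i)/b = 3.746 m/day.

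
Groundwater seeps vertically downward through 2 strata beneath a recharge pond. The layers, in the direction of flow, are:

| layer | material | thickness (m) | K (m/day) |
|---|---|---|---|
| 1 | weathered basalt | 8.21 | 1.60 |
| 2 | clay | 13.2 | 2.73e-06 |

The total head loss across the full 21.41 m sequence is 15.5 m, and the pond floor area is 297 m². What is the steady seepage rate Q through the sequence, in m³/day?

Flow is perpendicular to layering, so the layers act in series and the equivalent K is the thickness-weighted harmonic mean.
Total thickness L = 8.21 + 13.2 = 21.41 m.
Σ(b_i/K_i) = 8.21/1.60 + 13.2/2.73e-06 = 4.835e+06 d.
K_eq = L / Σ(b_i/K_i) = 21.41 / 4.835e+06 = 4.428e-06 m/day.
Q = K_eq · A · (Δh/L) = 4.428e-06 × 297 × (15.5/21.41) = 0.0009521 m³/day.

0.000952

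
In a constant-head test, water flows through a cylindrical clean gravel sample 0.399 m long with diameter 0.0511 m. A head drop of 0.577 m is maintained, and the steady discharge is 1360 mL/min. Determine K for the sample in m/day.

Cross-sectional area A = π·(d/2)² = π × (0.0511/2)² = 0.002051 m².
Convert discharge: 1360 mL/min = 2.267e-05 m³/s.
Darcy's law rearranged: K = Q·L / (A·Δh) = 2.267e-05 × 0.399 / (0.002051 × 0.577) = 0.007643 m/s = 660.3 m/day.

660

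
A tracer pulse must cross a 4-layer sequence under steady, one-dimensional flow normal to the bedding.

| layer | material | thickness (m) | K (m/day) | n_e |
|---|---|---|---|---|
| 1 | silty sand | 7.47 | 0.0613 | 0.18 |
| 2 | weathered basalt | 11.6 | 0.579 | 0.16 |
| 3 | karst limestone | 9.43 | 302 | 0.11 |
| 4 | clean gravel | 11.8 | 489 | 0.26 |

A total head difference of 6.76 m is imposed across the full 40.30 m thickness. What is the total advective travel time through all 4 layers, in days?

153

With flow normal to the layers, continuity requires the same specific discharge q through every layer.
Σ(b_i/K_i) = 7.47/0.0613 + 11.6/0.579 + 9.43/302 + 11.8/489 = 141.9 d.
q = Δh / Σ(b_i/K_i) = 6.76 / 141.9 = 0.04762 m/day.
In each layer the seepage velocity is v_i = q/n_i, so the layer transit time is t_i = b_i·n_i / q:
  layer 1 (silty sand): t_1 = 7.47 × 0.18 / 0.04762 = 28.23 d
  layer 2 (weathered basalt): t_2 = 11.6 × 0.16 / 0.04762 = 38.97 d
  layer 3 (karst limestone): t_3 = 9.43 × 0.11 / 0.04762 = 21.78 d
  layer 4 (clean gravel): t_4 = 11.8 × 0.26 / 0.04762 = 64.42 d
Total t = Σ t_i = 153.4 days.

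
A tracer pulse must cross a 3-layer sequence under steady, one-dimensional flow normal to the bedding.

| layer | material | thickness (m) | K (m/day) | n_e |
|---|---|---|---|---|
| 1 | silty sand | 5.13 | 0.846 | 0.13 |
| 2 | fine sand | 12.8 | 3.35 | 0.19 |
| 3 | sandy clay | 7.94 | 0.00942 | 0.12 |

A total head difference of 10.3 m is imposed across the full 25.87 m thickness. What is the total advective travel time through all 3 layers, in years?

With flow normal to the layers, continuity requires the same specific discharge q through every layer.
Σ(b_i/K_i) = 5.13/0.846 + 12.8/3.35 + 7.94/0.00942 = 852.8 d.
q = Δh / Σ(b_i/K_i) = 10.3 / 852.8 = 0.01208 m/day.
In each layer the seepage velocity is v_i = q/n_i, so the layer transit time is t_i = b_i·n_i / q:
  layer 1 (silty sand): t_1 = 5.13 × 0.13 / 0.01208 = 55.21 d
  layer 2 (fine sand): t_2 = 12.8 × 0.19 / 0.01208 = 201.4 d
  layer 3 (sandy clay): t_3 = 7.94 × 0.12 / 0.01208 = 78.89 d
Total t = Σ t_i = 335.5 days = 0.9184 years.

0.918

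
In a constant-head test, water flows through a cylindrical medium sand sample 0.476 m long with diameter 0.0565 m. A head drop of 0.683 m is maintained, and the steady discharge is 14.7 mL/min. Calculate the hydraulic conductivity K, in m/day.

Cross-sectional area A = π·(d/2)² = π × (0.0565/2)² = 0.002507 m².
Convert discharge: 14.7 mL/min = 2.450e-07 m³/s.
Darcy's law rearranged: K = Q·L / (A·Δh) = 2.450e-07 × 0.476 / (0.002507 × 0.683) = 6.810e-05 m/s = 5.884 m/day.

5.88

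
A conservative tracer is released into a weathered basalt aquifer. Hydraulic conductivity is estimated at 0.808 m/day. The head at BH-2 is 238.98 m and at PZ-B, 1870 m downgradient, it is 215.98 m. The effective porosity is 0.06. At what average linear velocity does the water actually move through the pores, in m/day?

Hydraulic gradient i = (238.98 − 215.98) / 1870 = 23 / 1870 = 0.01230.
Darcy flux q = K · i = 0.8080 × 0.01230 = 0.009938 m/day.
Seepage velocity v = q / n_e = 0.009938 / 0.06 = 0.1656 m/day.

0.166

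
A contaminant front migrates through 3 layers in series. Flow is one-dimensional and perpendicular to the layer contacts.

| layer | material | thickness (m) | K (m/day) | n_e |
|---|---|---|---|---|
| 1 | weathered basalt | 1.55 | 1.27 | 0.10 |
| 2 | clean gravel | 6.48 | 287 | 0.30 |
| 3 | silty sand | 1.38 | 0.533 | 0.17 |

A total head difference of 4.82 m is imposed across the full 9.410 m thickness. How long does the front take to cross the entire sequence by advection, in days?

With flow normal to the layers, continuity requires the same specific discharge q through every layer.
Σ(b_i/K_i) = 1.55/1.27 + 6.48/287 + 1.38/0.533 = 3.832 d.
q = Δh / Σ(b_i/K_i) = 4.82 / 3.832 = 1.258 m/day.
In each layer the seepage velocity is v_i = q/n_i, so the layer transit time is t_i = b_i·n_i / q:
  layer 1 (weathered basalt): t_1 = 1.55 × 0.10 / 1.258 = 0.1232 d
  layer 2 (clean gravel): t_2 = 6.48 × 0.30 / 1.258 = 1.546 d
  layer 3 (silty sand): t_3 = 1.38 × 0.17 / 1.258 = 0.1865 d
Total t = Σ t_i = 1.855 days.

1.86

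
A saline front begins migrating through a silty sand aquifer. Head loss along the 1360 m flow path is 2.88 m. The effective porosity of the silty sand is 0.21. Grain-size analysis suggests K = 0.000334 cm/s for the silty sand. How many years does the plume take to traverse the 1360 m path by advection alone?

Convert K: 0.000334 cm/s × 864 = 0.2886 m/day.
Hydraulic gradient i = Δh / L = 2.88 / 1360 = 0.002118.
Darcy flux q = K · i = 0.2886 × 0.002118 = 0.0006111 m/day.
Seepage velocity v = q / n_e = 0.0006111 / 0.21 = 0.002910 m/day.
Travel time t = L / v = 1360 / 0.002910 = 4.674e+05 days = 1280 years.

1280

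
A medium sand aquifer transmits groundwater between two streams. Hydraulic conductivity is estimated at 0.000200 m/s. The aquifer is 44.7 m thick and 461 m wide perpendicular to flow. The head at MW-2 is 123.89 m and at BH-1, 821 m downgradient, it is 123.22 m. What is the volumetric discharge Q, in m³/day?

291

Convert K: 0.000200 m/s × 86400 = 17.28 m/day.
Cross-sectional area A = 461 × 44.7 = 20607 m².
Hydraulic gradient i = (123.89 − 123.22) / 821 = 0.67 / 821 = 0.0008161.
Darcy's law: Q = K · A · i = 17.28 × 20607 × 0.0008161 = 290.6 m³/day.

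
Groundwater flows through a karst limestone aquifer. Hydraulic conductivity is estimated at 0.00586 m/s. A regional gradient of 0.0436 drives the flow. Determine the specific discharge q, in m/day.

Convert K: 0.00586 m/s × 86400 = 506.3 m/day.
Hydraulic gradient i = 0.0436.
Specific discharge q = K · i = 506.3 × 0.04360 = 22.07 m/day.

22.1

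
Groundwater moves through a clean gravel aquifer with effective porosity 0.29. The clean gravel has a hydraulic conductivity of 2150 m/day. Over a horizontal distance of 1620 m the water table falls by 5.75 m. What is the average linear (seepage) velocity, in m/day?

26.3

Hydraulic gradient i = Δh / L = 5.75 / 1620 = 0.003549.
Darcy flux q = K · i = 2150 × 0.003549 = 7.631 m/day.
Seepage velocity v = q / n_e = 7.631 / 0.29 = 26.31 m/day.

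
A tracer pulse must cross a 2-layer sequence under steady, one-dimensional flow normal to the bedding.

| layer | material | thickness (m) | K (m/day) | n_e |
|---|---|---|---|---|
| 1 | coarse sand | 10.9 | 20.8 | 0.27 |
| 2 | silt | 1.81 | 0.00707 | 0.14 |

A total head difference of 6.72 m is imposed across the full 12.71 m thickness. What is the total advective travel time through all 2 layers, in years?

With flow normal to the layers, continuity requires the same specific discharge q through every layer.
Σ(b_i/K_i) = 10.9/20.8 + 1.81/0.00707 = 256.5 d.
q = Δh / Σ(b_i/K_i) = 6.72 / 256.5 = 0.02620 m/day.
In each layer the seepage velocity is v_i = q/n_i, so the layer transit time is t_i = b_i·n_i / q:
  layer 1 (coarse sand): t_1 = 10.9 × 0.27 / 0.02620 = 112.3 d
  layer 2 (silt): t_2 = 1.81 × 0.14 / 0.02620 = 9.674 d
Total t = Σ t_i = 122.0 days = 0.3341 years.

0.334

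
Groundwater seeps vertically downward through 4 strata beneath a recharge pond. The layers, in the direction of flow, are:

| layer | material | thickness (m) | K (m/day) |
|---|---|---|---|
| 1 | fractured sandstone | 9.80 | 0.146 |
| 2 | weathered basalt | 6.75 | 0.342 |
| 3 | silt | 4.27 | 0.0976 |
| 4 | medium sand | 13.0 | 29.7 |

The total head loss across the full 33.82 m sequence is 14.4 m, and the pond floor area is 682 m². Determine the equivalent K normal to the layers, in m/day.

Flow is perpendicular to layering, so the layers act in series and the equivalent K is the thickness-weighted harmonic mean.
Total thickness L = 9.80 + 6.75 + 4.27 + 13.0 = 33.82 m.
Σ(b_i/K_i) = 9.80/0.146 + 6.75/0.342 + 4.27/0.0976 + 13.0/29.7 = 131.0 d.
K_eq = L / Σ(b_i/K_i) = 33.82 / 131.0 = 0.2581 m/day.

0.258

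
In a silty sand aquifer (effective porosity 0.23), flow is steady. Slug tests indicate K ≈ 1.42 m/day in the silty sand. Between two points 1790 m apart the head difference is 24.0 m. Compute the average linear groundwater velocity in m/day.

Hydraulic gradient i = Δh / L = 24.0 / 1790 = 0.01341.
Darcy flux q = K · i = 1.420 × 0.01341 = 0.01904 m/day.
Seepage velocity v = q / n_e = 0.01904 / 0.23 = 0.08278 m/day.

0.0828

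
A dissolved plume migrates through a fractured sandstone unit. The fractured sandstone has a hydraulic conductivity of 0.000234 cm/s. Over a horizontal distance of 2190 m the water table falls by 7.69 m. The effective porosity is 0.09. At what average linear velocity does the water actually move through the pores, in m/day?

Convert K: 0.000234 cm/s × 864 = 0.2022 m/day.
Hydraulic gradient i = Δh / L = 7.69 / 2190 = 0.003511.
Darcy flux q = K · i = 0.2022 × 0.003511 = 0.0007099 m/day.
Seepage velocity v = q / n_e = 0.0007099 / 0.09 = 0.007888 m/day.

0.00789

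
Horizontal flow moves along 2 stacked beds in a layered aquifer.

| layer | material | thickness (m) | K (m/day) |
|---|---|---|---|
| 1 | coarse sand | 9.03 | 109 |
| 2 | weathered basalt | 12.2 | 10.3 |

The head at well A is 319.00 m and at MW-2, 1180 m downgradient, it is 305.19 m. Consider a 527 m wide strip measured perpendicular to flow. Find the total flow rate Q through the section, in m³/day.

Flow is parallel to layering, so each bed carries its own Darcy discharge and the transmissivities add.
Σ(K_i·b_i) = 109×9.03 + 10.3×12.2 = 1110 m²/day.
Hydraulic gradient i = (319.00 − 305.19) / 1180 = 13.81 / 1180 = 0.01170.
Q = Σ(K_i·b_i) · W · i = 1110 × 527 × 0.01170 = 6846 m³/day.

6850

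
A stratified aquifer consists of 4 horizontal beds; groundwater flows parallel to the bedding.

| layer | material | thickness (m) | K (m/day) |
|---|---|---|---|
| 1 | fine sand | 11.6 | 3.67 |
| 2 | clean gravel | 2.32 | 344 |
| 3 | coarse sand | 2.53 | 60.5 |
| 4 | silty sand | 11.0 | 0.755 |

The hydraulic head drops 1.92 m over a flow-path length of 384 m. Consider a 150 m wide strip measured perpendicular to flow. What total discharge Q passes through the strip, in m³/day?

752

Flow is parallel to layering, so each bed carries its own Darcy discharge and the transmissivities add.
Σ(K_i·b_i) = 3.67×11.6 + 344×2.32 + 60.5×2.53 + 0.755×11.0 = 1002 m²/day.
Hydraulic gradient i = Δh / L = 1.92 / 384 = 0.005000.
Q = Σ(K_i·b_i) · W · i = 1002 × 150 × 0.005000 = 751.5 m³/day.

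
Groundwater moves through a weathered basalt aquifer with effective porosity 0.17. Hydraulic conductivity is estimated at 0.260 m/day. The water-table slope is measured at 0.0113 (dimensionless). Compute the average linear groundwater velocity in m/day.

Hydraulic gradient i = 0.0113.
Darcy flux q = K · i = 0.2600 × 0.01130 = 0.002938 m/day.
Seepage velocity v = q / n_e = 0.002938 / 0.17 = 0.01728 m/day.

0.0173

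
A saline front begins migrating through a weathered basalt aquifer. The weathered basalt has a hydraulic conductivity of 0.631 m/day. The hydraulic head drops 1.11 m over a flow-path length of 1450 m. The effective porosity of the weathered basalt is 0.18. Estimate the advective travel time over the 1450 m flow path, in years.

Hydraulic gradient i = Δh / L = 1.11 / 1450 = 0.0007655.
Darcy flux q = K · i = 0.6310 × 0.0007655 = 0.0004830 m/day.
Seepage velocity v = q / n_e = 0.0004830 / 0.18 = 0.002684 m/day.
Travel time t = L / v = 1450 / 0.002684 = 5.403e+05 days = 1479 years.

1480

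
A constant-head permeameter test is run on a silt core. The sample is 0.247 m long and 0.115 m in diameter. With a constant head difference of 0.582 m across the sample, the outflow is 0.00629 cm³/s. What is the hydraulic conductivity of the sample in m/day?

0.0222

Cross-sectional area A = π·(d/2)² = π × (0.115/2)² = 0.01039 m².
Convert discharge: 0.00629 cm³/s = 6.290e-09 m³/s.
Darcy's law rearranged: K = Q·L / (A·Δh) = 6.290e-09 × 0.247 / (0.01039 × 0.582) = 2.570e-07 m/s = 0.02221 m/day.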